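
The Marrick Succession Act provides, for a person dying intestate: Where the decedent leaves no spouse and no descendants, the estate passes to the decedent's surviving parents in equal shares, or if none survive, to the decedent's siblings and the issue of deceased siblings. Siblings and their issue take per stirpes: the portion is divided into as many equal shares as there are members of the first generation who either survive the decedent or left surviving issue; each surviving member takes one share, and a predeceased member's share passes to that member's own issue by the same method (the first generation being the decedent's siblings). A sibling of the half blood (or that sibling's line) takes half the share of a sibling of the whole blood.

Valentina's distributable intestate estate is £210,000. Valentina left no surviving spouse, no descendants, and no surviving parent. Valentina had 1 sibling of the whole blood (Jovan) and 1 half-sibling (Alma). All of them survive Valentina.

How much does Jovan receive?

Jovan receives £140,000.

The entire £210,000 passes to the siblings and their issue.
Counting each half-blood sibling's line as half a unit, there are 3/2 units in £210,000, so one unit is £140,000. Whole-blood lines (Jovan) take £140,000 each; half-blood lines (Alma) take £70,000 each.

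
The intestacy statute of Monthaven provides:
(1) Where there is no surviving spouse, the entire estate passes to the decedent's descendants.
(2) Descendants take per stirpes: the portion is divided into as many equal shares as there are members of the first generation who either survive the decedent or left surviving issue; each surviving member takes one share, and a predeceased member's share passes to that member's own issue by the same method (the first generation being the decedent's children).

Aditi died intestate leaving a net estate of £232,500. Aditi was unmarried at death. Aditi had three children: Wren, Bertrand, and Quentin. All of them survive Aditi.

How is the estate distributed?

The entire £232,500 passes to the descendants.
That amount (£232,500) is divided into 3 shares of £77,500: Wren, Bertrand, and Quentin each take £77,500.

Wren: £77,500; Bertrand: £77,500; Quentin: £77,500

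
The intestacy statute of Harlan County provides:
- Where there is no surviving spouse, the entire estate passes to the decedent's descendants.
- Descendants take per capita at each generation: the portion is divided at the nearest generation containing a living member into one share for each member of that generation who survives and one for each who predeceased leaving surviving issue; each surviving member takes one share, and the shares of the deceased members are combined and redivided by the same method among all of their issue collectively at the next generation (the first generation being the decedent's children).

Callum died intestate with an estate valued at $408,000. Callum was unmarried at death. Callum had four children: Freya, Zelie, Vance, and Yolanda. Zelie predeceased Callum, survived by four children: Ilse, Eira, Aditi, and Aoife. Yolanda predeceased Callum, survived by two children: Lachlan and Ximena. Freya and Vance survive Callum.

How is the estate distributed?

Freya: $102,000; Ilse: $34,000; Eira: $34,000; Aditi: $34,000; Aoife: $34,000; Vance: $102,000; Lachlan: $34,000; Ximena: $34,000

The entire $408,000 passes to the descendants.
That amount ($408,000) is divided at the children's generation into 4 shares of $102,000. Freya and Vance each take $102,000. The 2 shares of the deceased (Zelie and Yolanda) are combined into a pool of $204,000.
That pool ($204,000) is divided at the grandchildren's generation equally among Ilse, Eira, Aditi, Aoife, Lachlan, and Ximena: $34,000 each.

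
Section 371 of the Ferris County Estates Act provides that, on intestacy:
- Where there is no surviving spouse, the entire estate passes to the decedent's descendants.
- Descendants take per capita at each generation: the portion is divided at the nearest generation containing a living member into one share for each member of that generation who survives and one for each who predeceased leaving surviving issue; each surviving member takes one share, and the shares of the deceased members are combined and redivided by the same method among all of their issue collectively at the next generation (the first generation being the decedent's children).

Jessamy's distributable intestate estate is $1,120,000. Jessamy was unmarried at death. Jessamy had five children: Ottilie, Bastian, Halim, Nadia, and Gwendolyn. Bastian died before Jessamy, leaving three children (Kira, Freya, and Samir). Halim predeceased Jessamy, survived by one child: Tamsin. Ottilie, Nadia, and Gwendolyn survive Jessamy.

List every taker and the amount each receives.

The entire $1,120,000 passes to the descendants.
That amount ($1,120,000) is divided at the children's generation into 5 shares of $224,000. Ottilie, Nadia, and Gwendolyn each take $224,000. The 2 shares of the deceased (Bastian and Halim) are combined into a pool of $448,000.
That pool ($448,000) is divided at the grandchildren's generation equally among Kira, Freya, Samir, and Tamsin: $112,000 each.

Ottilie: $224,000; Kira: $112,000; Freya: $112,000; Samir: $112,000; Tamsin: $112,000; Nadia: $224,000; Gwendolyn: $224,000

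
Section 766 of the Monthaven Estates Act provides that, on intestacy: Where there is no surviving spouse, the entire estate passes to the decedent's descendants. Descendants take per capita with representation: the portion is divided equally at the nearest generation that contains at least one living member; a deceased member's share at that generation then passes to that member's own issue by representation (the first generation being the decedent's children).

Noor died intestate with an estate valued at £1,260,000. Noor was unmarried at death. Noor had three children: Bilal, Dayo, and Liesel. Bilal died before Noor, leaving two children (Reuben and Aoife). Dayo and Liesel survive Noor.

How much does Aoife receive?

Aoife receives £210,000.

The entire £1,260,000 passes to the descendants.
That amount (£1,260,000) is divided into 3 shares of £420,000: Dayo and Liesel each take £420,000; Bilal's £420,000 share passes to Bilal's issue.
Bilal's share (£420,000) is divided into 2 shares of £210,000: Reuben and Aoife each take £210,000.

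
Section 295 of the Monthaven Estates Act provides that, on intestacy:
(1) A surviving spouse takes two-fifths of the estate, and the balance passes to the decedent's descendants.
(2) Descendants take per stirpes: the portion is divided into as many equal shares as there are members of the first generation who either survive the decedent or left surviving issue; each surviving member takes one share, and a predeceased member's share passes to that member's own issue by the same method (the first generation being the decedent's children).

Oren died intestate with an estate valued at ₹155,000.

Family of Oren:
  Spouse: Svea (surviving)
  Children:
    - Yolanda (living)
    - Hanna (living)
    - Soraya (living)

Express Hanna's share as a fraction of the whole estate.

Svea takes two-fifths of ₹155,000 = ₹62,000. The remaining ₹93,000 passes to the descendants.
The descendants' portion (₹93,000) is divided into 3 shares of ₹31,000: Yolanda, Hanna, and Soraya each take ₹31,000.

Hanna receives 1/5 of the estate.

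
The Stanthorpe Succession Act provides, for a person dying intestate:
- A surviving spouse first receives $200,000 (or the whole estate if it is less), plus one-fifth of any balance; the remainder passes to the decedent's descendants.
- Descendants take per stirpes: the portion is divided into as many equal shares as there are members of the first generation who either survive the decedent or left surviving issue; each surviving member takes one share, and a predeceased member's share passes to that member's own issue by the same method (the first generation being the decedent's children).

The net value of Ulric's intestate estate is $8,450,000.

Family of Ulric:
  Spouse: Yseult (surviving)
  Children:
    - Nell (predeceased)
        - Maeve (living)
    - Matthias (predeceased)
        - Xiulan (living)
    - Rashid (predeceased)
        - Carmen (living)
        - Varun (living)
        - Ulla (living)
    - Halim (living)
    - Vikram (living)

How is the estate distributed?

Yseult: $1,850,000; Maeve: $1,320,000; Xiulan: $1,320,000; Carmen: $440,000; Varun: $440,000; Ulla: $440,000; Halim: $1,320,000; Vikram: $1,320,000

Yseult first takes $200,000, leaving a balance of $8,250,000. Yseult then takes one-fifth of the balance ($1,650,000), for a total of $1,850,000. The remaining $6,600,000 passes to the descendants.
The descendants' portion ($6,600,000) is divided into 5 shares of $1,320,000: Halim and Vikram each take $1,320,000; Nell's $1,320,000 share passes to Nell's issue; Matthias's $1,320,000 share passes to Matthias's issue; Rashid's $1,320,000 share passes to Rashid's issue.
Nell's share ($1,320,000) passes entirely to Maeve.
Matthias's share ($1,320,000) passes entirely to Xiulan.
Rashid's share ($1,320,000) is divided into 3 shares of $440,000: Carmen, Varun, and Ulla each take $440,000.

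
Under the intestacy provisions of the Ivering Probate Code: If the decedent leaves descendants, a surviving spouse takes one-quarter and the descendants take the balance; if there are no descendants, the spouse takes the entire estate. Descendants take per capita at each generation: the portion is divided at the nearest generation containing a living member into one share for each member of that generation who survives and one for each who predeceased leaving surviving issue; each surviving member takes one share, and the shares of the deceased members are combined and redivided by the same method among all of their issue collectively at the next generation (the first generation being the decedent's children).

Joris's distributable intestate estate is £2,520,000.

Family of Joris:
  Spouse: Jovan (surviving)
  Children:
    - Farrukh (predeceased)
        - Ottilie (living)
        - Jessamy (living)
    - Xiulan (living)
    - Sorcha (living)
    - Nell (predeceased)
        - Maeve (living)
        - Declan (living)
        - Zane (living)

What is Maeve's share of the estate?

Jovan takes one-quarter of £2,520,000 = £630,000. The remaining £1,890,000 passes to the descendants.
The descendants' portion (£1,890,000) is divided at the children's generation into 4 shares of £472,500. Xiulan and Sorcha each take £472,500. The 2 shares of the deceased (Farrukh and Nell) are combined into a pool of £945,000.
That pool (£945,000) is divided at the grandchildren's generation equally among Ottilie, Jessamy, Maeve, Declan, and Zane: £189,000 each.

Maeve receives £189,000.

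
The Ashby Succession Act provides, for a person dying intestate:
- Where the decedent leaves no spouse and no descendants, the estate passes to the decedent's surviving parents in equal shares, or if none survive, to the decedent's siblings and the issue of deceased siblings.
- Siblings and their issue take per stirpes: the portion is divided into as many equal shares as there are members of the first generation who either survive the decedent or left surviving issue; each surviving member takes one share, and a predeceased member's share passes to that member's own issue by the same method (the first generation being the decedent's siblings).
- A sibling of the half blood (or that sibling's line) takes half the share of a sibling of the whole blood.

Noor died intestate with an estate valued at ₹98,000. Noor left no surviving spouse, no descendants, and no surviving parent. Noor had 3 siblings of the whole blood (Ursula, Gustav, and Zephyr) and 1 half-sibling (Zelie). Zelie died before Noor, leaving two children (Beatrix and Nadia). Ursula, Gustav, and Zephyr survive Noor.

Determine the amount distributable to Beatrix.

Beatrix receives ₹7,000.

The entire ₹98,000 passes to the siblings and their issue.
Counting each half-blood sibling's line as half a unit, there are 7/2 units in ₹98,000, so one unit is ₹28,000. Whole-blood lines (Ursula, Gustav, and Zephyr) take ₹28,000 each; half-blood lines (Zelie) take ₹14,000 each.
Zelie's share (₹14,000) is divided into 2 shares of ₹7,000: Beatrix and Nadia each take ₹7,000.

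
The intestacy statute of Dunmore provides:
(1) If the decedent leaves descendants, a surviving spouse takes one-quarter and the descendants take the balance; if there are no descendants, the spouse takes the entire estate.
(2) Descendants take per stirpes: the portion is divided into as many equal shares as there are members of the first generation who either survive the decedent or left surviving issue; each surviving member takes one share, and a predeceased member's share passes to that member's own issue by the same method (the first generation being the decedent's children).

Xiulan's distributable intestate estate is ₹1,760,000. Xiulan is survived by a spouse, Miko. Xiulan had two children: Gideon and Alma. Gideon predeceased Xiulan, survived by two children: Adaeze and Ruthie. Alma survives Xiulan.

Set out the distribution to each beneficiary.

Miko takes one-quarter of ₹1,760,000 = ₹440,000. The remaining ₹1,320,000 passes to the descendants.
The descendants' portion (₹1,320,000) is divided into 2 shares of ₹660,000: Alma takes ₹660,000; Gideon's ₹660,000 share passes to Gideon's issue.
Gideon's share (₹660,000) is divided into 2 shares of ₹330,000: Adaeze and Ruthie each take ₹330,000.

Miko: ₹440,000; Adaeze: ₹330,000; Ruthie: ₹330,000; Alma: ₹660,000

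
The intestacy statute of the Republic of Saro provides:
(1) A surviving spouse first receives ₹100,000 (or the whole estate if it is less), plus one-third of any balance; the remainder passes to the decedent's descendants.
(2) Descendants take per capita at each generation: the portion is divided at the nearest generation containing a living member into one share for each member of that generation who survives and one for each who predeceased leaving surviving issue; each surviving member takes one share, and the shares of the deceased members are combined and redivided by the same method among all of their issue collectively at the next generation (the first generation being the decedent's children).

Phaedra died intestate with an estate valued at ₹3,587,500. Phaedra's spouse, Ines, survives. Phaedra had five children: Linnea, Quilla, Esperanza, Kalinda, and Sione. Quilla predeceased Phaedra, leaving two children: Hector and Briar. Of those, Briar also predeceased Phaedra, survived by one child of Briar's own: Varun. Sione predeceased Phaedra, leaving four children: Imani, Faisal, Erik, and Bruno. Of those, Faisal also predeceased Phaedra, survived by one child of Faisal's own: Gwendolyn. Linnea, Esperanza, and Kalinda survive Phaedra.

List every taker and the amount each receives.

Ines first takes ₹100,000, leaving a balance of ₹3,487,500. Ines then takes one-third of the balance (₹1,162,500), for a total of ₹1,262,500. The remaining ₹2,325,000 passes to the descendants.
The descendants' portion (₹2,325,000) is divided at the children's generation into 5 shares of ₹465,000. Linnea, Esperanza, and Kalinda each take ₹465,000. The 2 shares of the deceased (Quilla and Sione) are combined into a pool of ₹930,000.
That pool (₹930,000) is divided at the grandchildren's generation into 6 shares of ₹155,000. Hector, Imani, Erik, and Bruno each take ₹155,000. The 2 shares of the deceased (Briar and Faisal) are combined into a pool of ₹310,000.
That pool (₹310,000) is divided at the great-grandchildren's generation equally among Varun and Gwendolyn: ₹155,000 each.

Ines: ₹1,262,500; Linnea: ₹465,000; Hector: ₹155,000; Varun: ₹155,000; Esperanza: ₹465,000; Kalinda: ₹465,000; Imani: ₹155,000; Gwendolyn: ₹155,000; Erik: ₹155,000; Bruno: ₹155,000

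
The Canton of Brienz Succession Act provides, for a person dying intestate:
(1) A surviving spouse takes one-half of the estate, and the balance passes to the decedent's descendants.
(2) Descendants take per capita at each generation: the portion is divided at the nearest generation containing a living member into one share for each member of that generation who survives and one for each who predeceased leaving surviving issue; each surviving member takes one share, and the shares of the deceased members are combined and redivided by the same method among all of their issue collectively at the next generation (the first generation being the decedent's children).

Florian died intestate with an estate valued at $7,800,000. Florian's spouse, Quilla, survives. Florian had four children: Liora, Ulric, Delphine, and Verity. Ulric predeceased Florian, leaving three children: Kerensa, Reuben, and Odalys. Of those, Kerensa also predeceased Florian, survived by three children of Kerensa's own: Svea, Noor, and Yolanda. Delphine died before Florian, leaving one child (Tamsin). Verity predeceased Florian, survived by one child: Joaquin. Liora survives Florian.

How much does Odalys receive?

Odalys receives $585,000.

Quilla takes one-half of $7,800,000 = $3,900,000. The remaining $3,900,000 passes to the descendants.
The descendants' portion ($3,900,000) is divided at the children's generation into 4 shares of $975,000. Liora takes $975,000. The 3 shares of the deceased (Ulric, Delphine, and Verity) are combined into a pool of $2,925,000.
That pool ($2,925,000) is divided at the grandchildren's generation into 5 shares of $585,000. Reuben, Odalys, Tamsin, and Joaquin each take $585,000. The remaining share for the deceased Kerensa ($585,000) is carried to the next generation.
That pool ($585,000) is divided at the great-grandchildren's generation equally among Svea, Noor, and Yolanda: $195,000 each.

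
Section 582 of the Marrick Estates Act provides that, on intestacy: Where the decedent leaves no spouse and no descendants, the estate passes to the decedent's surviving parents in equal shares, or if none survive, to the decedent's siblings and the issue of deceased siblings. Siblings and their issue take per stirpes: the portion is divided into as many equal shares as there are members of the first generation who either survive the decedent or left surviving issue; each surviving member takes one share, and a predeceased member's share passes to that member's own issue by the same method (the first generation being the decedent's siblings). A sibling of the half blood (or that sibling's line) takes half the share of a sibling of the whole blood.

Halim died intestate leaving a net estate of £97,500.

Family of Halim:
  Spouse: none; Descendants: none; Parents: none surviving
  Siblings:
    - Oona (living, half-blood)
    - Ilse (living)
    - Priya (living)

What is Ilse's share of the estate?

The entire £97,500 passes to the siblings and their issue.
Counting each half-blood sibling's line as half a unit, there are 5/2 units in £97,500, so one unit is £39,000. Whole-blood lines (Ilse and Priya) take £39,000 each; half-blood lines (Oona) take £19,500 each.

Ilse receives £39,000.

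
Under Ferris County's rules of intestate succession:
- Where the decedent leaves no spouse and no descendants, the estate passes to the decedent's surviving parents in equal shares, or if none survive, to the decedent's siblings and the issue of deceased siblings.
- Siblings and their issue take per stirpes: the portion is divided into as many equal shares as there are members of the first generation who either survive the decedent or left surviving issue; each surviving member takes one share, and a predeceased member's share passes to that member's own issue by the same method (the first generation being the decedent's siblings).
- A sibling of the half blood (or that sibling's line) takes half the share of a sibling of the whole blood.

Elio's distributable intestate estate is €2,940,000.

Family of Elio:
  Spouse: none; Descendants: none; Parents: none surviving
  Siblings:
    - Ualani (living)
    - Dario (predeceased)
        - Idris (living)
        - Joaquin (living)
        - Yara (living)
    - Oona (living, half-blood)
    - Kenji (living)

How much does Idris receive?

The entire €2,940,000 passes to the siblings and their issue.
Counting each half-blood sibling's line as half a unit, there are 7/2 units in €2,940,000, so one unit is €840,000. Whole-blood lines (Ualani, Dario, and Kenji) take €840,000 each; half-blood lines (Oona) take €420,000 each.
Dario's share (€840,000) is divided into 3 shares of €280,000: Idris, Joaquin, and Yara each take €280,000.

Idris receives €280,000.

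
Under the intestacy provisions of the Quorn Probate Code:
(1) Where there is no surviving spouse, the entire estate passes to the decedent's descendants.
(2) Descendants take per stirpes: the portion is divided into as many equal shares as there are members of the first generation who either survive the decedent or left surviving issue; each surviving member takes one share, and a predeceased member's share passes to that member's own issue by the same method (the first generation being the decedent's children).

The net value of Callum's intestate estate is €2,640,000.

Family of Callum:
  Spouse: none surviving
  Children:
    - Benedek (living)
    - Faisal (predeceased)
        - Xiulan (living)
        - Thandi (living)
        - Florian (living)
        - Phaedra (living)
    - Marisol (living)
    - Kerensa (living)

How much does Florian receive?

The entire €2,640,000 passes to the descendants.
That amount (€2,640,000) is divided into 4 shares of €660,000: Benedek, Marisol, and Kerensa each take €660,000; Faisal's €660,000 share passes to Faisal's issue.
Faisal's share (€660,000) is divided into 4 shares of €165,000: Xiulan, Thandi, Florian, and Phaedra each take €165,000.

Florian receives €165,000.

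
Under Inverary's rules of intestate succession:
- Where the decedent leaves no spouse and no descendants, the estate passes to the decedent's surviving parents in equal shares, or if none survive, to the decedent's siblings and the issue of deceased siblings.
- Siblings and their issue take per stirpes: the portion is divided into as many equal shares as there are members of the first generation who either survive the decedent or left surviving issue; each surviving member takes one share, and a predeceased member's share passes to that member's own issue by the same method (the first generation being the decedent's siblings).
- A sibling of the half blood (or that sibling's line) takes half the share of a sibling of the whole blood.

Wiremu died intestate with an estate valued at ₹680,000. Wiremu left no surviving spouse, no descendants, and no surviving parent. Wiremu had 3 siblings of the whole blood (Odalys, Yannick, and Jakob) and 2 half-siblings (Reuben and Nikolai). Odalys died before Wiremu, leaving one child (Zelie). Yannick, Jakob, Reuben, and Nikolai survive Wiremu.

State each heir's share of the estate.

The entire ₹680,000 passes to the siblings and their issue.
Counting each half-blood sibling's line as half a unit, there are 4 units in ₹680,000, so one unit is ₹170,000. Whole-blood lines (Odalys, Yannick, and Jakob) take ₹170,000 each; half-blood lines (Reuben and Nikolai) take ₹85,000 each.
Odalys's share (₹170,000) passes entirely to Zelie.

Zelie: ₹170,000; Yannick: ₹170,000; Jakob: ₹170,000; Reuben: ₹85,000; Nikolai: ₹85,000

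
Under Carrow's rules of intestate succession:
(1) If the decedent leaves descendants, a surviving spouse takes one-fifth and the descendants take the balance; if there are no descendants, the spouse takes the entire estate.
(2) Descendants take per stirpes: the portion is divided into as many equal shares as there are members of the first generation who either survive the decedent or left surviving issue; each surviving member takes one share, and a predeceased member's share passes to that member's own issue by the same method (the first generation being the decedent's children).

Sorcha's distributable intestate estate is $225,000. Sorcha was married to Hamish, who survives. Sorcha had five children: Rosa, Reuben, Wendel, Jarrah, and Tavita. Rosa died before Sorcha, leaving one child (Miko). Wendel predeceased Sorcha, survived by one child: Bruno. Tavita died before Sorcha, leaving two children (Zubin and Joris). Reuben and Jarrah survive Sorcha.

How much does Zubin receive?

Hamish takes one-fifth of $225,000 = $45,000. The remaining $180,000 passes to the descendants.
The descendants' portion ($180,000) is divided into 5 shares of $36,000: Reuben and Jarrah each take $36,000; Rosa's $36,000 share passes to Rosa's issue; Wendel's $36,000 share passes to Wendel's issue; Tavita's $36,000 share passes to Tavita's issue.
Rosa's share ($36,000) passes entirely to Miko.
Wendel's share ($36,000) passes entirely to Bruno.
Tavita's share ($36,000) is divided into 2 shares of $18,000: Zubin and Joris each take $18,000.

Zubin receives $18,000.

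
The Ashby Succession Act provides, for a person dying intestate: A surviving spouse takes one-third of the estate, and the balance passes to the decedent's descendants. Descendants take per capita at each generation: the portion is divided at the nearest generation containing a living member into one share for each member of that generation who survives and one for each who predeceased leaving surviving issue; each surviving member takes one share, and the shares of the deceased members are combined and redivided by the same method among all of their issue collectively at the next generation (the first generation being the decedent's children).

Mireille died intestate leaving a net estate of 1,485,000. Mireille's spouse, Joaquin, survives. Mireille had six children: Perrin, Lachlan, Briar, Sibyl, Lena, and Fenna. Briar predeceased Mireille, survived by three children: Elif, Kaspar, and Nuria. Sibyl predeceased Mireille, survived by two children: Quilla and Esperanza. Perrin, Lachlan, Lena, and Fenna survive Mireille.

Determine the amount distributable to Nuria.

Nuria receives 66,000.

Joaquin takes one-third of 1,485,000 = 495,000. The remaining 990,000 passes to the descendants.
The descendants' portion (990,000) is divided at the children's generation into 6 shares of 165,000. Perrin, Lachlan, Lena, and Fenna each take 165,000. The 2 shares of the deceased (Briar and Sibyl) are combined into a pool of 330,000.
That pool (330,000) is divided at the grandchildren's generation equally among Elif, Kaspar, Nuria, Quilla, and Esperanza: 66,000 each.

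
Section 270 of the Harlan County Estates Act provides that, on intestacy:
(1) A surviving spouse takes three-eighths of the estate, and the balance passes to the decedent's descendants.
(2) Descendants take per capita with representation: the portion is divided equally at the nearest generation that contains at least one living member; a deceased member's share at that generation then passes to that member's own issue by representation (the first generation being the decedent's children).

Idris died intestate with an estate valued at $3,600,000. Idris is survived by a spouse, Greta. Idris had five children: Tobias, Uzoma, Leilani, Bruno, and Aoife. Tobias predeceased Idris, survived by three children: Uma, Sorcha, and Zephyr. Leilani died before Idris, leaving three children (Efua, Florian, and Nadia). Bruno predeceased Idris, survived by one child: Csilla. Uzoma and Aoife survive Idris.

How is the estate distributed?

Greta takes three-eighths of $3,600,000 = $1,350,000. The remaining $2,250,000 passes to the descendants.
The descendants' portion ($2,250,000) is divided into 5 shares of $450,000: Uzoma and Aoife each take $450,000; Tobias's $450,000 share passes to Tobias's issue; Leilani's $450,000 share passes to Leilani's issue; Bruno's $450,000 share passes to Bruno's issue.
Tobias's share ($450,000) is divided into 3 shares of $150,000: Uma, Sorcha, and Zephyr each take $150,000.
Leilani's share ($450,000) is divided into 3 shares of $150,000: Efua, Florian, and Nadia each take $150,000.
Bruno's share ($450,000) passes entirely to Csilla.

Greta: $1,350,000; Uma: $150,000; Sorcha: $150,000; Zephyr: $150,000; Uzoma: $450,000; Efua: $150,000; Florian: $150,000; Nadia: $150,000; Csilla: $450,000; Aoife: $450,000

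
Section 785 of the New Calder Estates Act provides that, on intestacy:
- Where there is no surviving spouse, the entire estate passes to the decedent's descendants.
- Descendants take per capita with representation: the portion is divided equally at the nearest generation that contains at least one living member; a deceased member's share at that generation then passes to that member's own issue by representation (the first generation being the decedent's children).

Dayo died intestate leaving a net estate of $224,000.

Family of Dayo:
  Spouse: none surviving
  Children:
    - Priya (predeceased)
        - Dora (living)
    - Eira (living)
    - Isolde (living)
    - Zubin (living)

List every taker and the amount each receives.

Dora: $56,000; Eira: $56,000; Isolde: $56,000; Zubin: $56,000

The entire $224,000 passes to the descendants.
That amount ($224,000) is divided into 4 shares of $56,000: Eira, Isolde, and Zubin each take $56,000; Priya's $56,000 share passes to Priya's issue.
Priya's share ($56,000) passes entirely to Dora.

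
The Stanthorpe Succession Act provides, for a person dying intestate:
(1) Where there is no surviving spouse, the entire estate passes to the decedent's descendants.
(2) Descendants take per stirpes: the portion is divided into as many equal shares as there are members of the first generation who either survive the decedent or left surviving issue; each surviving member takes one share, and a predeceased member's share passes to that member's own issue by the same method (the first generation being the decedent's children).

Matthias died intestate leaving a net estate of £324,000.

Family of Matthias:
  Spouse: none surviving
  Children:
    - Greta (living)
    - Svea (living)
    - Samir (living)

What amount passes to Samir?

The entire £324,000 passes to the descendants.
That amount (£324,000) is divided into 3 shares of £108,000: Greta, Svea, and Samir each take £108,000.

Samir receives £108,000.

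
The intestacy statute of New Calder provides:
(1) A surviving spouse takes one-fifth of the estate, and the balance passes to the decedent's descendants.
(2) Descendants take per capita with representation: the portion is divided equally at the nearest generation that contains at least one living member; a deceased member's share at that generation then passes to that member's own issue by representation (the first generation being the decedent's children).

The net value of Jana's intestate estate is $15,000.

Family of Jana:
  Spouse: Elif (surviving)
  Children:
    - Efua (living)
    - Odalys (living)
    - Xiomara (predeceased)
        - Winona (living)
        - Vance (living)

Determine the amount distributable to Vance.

Vance receives $2,000.

Elif takes one-fifth of $15,000 = $3,000. The remaining $12,000 passes to the descendants.
The descendants' portion ($12,000) is divided into 3 shares of $4,000: Efua and Odalys each take $4,000; Xiomara's $4,000 share passes to Xiomara's issue.
Xiomara's share ($4,000) is divided into 2 shares of $2,000: Winona and Vance each take $2,000.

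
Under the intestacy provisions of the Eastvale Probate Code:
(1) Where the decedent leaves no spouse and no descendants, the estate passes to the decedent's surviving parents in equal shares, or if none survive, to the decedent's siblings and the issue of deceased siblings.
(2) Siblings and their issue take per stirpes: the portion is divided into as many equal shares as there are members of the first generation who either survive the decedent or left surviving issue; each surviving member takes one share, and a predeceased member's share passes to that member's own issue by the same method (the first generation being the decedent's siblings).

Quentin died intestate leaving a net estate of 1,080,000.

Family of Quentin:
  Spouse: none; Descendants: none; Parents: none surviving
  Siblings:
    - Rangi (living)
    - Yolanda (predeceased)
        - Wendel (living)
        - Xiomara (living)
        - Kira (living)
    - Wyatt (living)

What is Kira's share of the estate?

The entire 1,080,000 passes to the siblings and their issue.
That amount (1,080,000) is divided into 3 shares of 360,000: Rangi and Wyatt each take 360,000; Yolanda's 360,000 share passes to Yolanda's issue.
Yolanda's share (360,000) is divided into 3 shares of 120,000: Wendel, Xiomara, and Kira each take 120,000.

Kira receives 120,000.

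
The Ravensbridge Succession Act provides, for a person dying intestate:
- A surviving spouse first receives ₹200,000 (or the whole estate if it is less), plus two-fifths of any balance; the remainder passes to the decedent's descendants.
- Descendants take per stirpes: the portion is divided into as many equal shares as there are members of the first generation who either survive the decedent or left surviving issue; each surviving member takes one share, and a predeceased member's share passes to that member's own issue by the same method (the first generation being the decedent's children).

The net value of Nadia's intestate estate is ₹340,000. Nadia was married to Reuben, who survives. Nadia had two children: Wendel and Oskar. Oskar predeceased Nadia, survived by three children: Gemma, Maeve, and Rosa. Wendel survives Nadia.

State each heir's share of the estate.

Reuben: ₹256,000; Wendel: ₹42,000; Gemma: ₹14,000; Maeve: ₹14,000; Rosa: ₹14,000

Reuben first takes ₹200,000, leaving a balance of ₹140,000. Reuben then takes two-fifths of the balance (₹56,000), for a total of ₹256,000. The remaining ₹84,000 passes to the descendants.
The descendants' portion (₹84,000) is divided into 2 shares of ₹42,000: Wendel takes ₹42,000; Oskar's ₹42,000 share passes to Oskar's issue.
Oskar's share (₹42,000) is divided into 3 shares of ₹14,000: Gemma, Maeve, and Rosa each take ₹14,000.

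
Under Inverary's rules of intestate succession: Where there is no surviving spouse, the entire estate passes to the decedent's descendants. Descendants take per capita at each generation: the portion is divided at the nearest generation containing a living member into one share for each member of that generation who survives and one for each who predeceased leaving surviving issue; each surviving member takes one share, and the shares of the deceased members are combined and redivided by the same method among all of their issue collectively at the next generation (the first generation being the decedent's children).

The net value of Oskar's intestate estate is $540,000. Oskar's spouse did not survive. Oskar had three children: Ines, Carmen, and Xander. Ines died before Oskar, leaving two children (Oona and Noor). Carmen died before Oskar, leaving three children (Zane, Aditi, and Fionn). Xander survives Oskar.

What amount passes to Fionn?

The entire $540,000 passes to the descendants.
That amount ($540,000) is divided at the children's generation into 3 shares of $180,000. Xander takes $180,000. The 2 shares of the deceased (Ines and Carmen) are combined into a pool of $360,000.
That pool ($360,000) is divided at the grandchildren's generation equally among Oona, Noor, Zane, Aditi, and Fionn: $72,000 each.

Fionn receives $72,000.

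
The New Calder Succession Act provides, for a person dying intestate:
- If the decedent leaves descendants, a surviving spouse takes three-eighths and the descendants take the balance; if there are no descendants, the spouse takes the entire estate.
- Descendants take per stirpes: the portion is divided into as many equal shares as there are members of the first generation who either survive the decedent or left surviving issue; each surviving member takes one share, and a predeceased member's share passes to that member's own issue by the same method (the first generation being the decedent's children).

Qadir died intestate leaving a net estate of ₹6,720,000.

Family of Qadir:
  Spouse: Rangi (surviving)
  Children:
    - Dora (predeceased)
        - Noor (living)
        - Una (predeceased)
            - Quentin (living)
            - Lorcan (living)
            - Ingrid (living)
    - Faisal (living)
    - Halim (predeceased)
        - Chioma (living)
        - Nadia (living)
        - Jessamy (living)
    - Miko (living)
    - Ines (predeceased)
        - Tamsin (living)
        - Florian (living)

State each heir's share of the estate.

Rangi: ₹2,520,000; Noor: ₹420,000; Quentin: ₹140,000; Lorcan: ₹140,000; Ingrid: ₹140,000; Faisal: ₹840,000; Chioma: ₹280,000; Nadia: ₹280,000; Jessamy: ₹280,000; Miko: ₹840,000; Tamsin: ₹420,000; Florian: ₹420,000

Rangi takes three-eighths of ₹6,720,000 = ₹2,520,000. The remaining ₹4,200,000 passes to the descendants.
The descendants' portion (₹4,200,000) is divided into 5 shares of ₹840,000: Faisal and Miko each take ₹840,000; Dora's ₹840,000 share passes to Dora's issue; Halim's ₹840,000 share passes to Halim's issue; Ines's ₹840,000 share passes to Ines's issue.
Dora's share (₹840,000) is divided into 2 shares of ₹420,000: Noor takes ₹420,000; Una's ₹420,000 share passes to Una's issue.
Una's share (₹420,000) is divided into 3 shares of ₹140,000: Quentin, Lorcan, and Ingrid each take ₹140,000.
Halim's share (₹840,000) is divided into 3 shares of ₹280,000: Chioma, Nadia, and Jessamy each take ₹280,000.
Ines's share (₹840,000) is divided into 2 shares of ₹420,000: Tamsin and Florian each take ₹420,000.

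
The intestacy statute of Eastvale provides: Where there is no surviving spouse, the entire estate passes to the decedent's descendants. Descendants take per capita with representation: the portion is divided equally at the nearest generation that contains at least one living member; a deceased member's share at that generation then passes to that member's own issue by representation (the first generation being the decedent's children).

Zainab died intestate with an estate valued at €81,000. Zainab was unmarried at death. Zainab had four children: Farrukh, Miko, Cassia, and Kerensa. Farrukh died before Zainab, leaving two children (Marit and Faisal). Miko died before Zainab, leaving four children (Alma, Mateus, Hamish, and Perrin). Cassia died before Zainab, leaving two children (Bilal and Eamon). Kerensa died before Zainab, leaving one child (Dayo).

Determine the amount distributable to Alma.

The entire €81,000 passes to the descendants.
No child survives, so the initial division is made at the grandchildren's generation.
That amount (€81,000) is divided into 9 shares of €9,000: Marit, Faisal, Alma, Mateus, Hamish, Perrin, Bilal, Eamon, and Dayo each take €9,000.

Alma receives €9,000.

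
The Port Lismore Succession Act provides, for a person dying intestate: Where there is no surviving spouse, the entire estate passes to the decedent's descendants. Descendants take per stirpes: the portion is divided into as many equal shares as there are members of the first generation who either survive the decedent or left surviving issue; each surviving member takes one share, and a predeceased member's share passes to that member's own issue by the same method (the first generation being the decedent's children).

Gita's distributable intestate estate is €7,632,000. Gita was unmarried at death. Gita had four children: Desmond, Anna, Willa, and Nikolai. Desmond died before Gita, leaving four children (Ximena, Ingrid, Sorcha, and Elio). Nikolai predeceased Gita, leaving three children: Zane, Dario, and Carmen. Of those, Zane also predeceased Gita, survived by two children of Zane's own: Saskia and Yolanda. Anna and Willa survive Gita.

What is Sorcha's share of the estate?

The entire €7,632,000 passes to the descendants.
That amount (€7,632,000) is divided into 4 shares of €1,908,000: Anna and Willa each take €1,908,000; Desmond's €1,908,000 share passes to Desmond's issue; Nikolai's €1,908,000 share passes to Nikolai's issue.
Desmond's share (€1,908,000) is divided into 4 shares of €477,000: Ximena, Ingrid, Sorcha, and Elio each take €477,000.
Nikolai's share (€1,908,000) is divided into 3 shares of €636,000: Dario and Carmen each take €636,000; Zane's €636,000 share passes to Zane's issue.
Zane's share (€636,000) is divided into 2 shares of €318,000: Saskia and Yolanda each take €318,000.

Sorcha receives €477,000.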